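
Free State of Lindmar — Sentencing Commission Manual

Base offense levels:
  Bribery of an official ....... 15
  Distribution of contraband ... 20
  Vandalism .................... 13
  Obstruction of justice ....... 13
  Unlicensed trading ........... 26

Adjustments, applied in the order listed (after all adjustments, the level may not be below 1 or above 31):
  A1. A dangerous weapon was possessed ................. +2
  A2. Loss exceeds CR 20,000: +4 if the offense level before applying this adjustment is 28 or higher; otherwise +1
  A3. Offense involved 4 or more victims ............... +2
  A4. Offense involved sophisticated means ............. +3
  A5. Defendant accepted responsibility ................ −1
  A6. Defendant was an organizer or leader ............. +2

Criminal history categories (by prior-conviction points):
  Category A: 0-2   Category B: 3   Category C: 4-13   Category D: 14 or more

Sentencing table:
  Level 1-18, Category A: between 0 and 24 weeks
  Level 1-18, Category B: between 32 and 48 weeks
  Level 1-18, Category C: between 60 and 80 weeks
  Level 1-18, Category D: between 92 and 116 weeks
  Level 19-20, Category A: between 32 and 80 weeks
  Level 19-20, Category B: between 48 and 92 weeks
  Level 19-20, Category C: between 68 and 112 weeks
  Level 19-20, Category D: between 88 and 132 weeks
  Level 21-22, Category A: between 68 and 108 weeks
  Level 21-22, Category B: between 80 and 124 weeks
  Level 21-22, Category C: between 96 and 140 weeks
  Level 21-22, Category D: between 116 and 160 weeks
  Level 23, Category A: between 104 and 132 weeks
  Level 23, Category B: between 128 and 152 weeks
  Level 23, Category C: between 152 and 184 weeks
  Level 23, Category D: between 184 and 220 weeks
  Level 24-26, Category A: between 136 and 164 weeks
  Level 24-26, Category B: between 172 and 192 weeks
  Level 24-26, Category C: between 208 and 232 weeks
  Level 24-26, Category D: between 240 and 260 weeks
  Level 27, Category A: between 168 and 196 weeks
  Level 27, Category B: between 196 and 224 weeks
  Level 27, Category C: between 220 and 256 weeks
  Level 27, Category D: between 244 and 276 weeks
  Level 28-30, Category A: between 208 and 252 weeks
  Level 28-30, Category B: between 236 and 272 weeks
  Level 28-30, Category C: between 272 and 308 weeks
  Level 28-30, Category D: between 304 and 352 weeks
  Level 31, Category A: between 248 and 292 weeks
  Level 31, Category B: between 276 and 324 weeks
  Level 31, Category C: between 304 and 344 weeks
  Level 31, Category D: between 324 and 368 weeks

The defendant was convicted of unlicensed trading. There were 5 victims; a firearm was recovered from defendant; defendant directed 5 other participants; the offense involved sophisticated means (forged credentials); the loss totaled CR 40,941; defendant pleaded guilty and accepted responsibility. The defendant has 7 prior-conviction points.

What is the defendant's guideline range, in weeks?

304-344 weeks

Base offense level for unlicensed trading: 26.
A1 applies: 26 + 2 = 28.
A2 applies (level before this adjustment is 28 ≥ 28, so +4): 28 + 4 = 32.
A3 applies: 32 + 2 = 34.
A4 applies: 34 + 3 = 37.
A5 applies: 37 − 1 = 36.
A6 applies: 36 + 2 = 38.
Level 38 exceeds the maximum of 31; capped at 31.
Final offense level: 31.
Criminal history: 7 prior points → Category C (4-13).
Level 31 falls in the 31 band.
Grid: Level 31 × Category C = 304-344 weeks.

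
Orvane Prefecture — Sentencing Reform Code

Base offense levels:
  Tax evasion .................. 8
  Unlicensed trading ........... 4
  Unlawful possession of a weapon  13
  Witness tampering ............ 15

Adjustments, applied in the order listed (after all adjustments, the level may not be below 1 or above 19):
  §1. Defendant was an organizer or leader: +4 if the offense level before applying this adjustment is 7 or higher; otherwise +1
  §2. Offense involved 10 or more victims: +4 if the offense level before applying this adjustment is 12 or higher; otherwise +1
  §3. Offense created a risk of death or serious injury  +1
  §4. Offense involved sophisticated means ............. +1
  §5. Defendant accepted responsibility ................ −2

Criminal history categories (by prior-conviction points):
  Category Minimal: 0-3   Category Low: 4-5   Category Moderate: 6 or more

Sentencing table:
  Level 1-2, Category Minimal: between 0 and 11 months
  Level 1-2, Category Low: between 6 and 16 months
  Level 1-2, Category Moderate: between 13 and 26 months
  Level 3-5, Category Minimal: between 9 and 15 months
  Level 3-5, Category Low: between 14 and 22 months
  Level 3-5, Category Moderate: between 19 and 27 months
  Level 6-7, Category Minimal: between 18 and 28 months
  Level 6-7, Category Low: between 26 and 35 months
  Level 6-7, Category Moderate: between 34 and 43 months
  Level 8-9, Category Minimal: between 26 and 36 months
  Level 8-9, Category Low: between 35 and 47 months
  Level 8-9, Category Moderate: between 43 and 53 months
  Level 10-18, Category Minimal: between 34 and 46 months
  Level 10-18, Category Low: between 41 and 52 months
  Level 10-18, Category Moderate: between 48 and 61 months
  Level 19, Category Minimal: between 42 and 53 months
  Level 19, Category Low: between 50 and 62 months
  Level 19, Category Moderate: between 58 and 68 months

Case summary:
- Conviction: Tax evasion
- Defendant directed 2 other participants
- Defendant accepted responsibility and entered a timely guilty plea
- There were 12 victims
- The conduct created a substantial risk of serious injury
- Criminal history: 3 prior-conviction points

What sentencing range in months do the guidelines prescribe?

Base offense level for tax evasion: 8.
§1 applies (level before this adjustment is 8 ≥ 7, so +4): 8 + 4 = 12.
§2 applies (level before this adjustment is 12 ≥ 12, so +4): 12 + 4 = 16.
§3 applies: 16 + 1 = 17.
§5 applies: 17 − 2 = 15.
Final offense level: 15.
Criminal history: 3 prior points → Category Minimal (0-3).
Level 15 falls in the 10-18 band.
Grid: Level 10-18 × Category Minimal = 34-46 months.

34-46 months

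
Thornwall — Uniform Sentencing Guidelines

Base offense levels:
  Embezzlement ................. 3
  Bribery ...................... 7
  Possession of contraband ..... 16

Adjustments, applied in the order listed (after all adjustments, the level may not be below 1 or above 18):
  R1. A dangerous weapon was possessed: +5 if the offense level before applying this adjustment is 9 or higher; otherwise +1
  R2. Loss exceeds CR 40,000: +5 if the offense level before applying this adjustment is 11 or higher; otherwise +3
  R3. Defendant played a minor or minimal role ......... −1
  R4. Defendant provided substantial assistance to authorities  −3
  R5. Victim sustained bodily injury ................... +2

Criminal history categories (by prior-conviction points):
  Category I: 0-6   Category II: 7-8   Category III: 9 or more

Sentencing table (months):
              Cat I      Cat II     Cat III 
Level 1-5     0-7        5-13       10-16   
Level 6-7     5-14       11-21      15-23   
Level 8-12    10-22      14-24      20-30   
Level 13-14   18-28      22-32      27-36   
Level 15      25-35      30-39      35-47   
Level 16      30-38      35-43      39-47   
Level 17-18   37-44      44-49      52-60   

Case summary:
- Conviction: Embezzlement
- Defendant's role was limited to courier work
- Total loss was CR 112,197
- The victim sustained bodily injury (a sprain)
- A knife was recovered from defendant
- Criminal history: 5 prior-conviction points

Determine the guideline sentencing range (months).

10-22 months

Base offense level for embezzlement: 3.
R1 applies (level before this adjustment is 3 < 9, so +1): 3 + 1 = 4.
R2 applies (level before this adjustment is 4 < 11, so +3): 4 + 3 = 7.
R3 applies: 7 − 1 = 6.
R5 applies: 6 + 2 = 8.
Final offense level: 8.
Criminal history: 5 prior points → Category I (0-6).
Level 8 falls in the 8-12 band.
Grid: Level 8-12 × Category I = 10-22 months.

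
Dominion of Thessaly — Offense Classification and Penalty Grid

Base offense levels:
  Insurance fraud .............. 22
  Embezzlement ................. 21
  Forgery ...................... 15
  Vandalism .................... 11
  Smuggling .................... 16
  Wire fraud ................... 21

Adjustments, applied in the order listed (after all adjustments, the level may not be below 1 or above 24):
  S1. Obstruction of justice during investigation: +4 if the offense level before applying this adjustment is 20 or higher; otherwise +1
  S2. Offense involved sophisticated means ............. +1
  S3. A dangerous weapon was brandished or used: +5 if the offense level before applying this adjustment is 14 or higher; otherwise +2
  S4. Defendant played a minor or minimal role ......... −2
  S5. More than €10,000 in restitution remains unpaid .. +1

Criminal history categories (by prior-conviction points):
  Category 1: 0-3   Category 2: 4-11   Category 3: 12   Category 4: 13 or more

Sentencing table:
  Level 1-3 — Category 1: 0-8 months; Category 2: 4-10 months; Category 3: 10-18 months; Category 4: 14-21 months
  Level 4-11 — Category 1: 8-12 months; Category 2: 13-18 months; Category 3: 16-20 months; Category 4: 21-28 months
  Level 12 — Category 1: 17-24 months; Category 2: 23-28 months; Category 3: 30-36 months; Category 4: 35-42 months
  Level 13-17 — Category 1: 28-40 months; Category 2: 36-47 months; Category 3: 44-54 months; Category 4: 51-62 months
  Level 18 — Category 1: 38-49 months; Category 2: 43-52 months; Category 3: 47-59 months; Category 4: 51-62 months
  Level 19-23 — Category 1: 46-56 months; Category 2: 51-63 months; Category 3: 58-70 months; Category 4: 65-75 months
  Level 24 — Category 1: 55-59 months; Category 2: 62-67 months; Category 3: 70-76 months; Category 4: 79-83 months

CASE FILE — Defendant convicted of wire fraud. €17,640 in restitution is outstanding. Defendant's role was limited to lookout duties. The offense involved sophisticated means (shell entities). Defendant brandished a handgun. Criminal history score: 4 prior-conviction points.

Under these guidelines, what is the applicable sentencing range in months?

Base offense level for wire fraud: 21.
S2 applies: 21 + 1 = 22.
S3 applies (level before this adjustment is 22 ≥ 14, so +5): 22 + 5 = 27.
S4 applies: 27 − 2 = 25.
S5 applies: 25 + 1 = 26.
Level 26 exceeds the maximum of 24; capped at 24.
Final offense level: 24.
Criminal history: 4 prior points → Category 2 (4-11).
Level 24 falls in the 24 band.
Grid: Level 24 × Category 2 = 62-67 months.

62-67 months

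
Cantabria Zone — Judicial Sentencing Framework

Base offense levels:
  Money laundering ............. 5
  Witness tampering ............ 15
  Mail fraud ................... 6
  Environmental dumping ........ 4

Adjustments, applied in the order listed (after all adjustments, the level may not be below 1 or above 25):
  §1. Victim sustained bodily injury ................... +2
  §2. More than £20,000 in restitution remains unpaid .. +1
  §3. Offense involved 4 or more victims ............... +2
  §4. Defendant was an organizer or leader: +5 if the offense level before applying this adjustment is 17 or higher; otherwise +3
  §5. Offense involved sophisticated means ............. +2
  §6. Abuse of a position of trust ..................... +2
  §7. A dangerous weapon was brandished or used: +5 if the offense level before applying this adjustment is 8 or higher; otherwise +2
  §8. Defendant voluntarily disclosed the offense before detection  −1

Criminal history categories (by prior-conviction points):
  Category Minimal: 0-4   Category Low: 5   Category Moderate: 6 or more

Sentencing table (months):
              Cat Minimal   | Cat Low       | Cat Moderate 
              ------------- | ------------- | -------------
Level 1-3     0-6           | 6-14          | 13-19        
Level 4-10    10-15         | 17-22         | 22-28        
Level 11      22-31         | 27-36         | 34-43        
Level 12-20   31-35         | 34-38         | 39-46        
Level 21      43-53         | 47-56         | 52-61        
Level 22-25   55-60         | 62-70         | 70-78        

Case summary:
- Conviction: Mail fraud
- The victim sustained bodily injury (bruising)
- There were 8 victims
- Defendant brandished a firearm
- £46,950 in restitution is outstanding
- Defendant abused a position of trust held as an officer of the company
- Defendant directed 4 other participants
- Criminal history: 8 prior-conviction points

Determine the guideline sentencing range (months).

52-61 months

Base offense level for mail fraud: 6.
§1 applies: 6 + 2 = 8.
§2 applies: 8 + 1 = 9.
§3 applies: 9 + 2 = 11.
§4 applies (level before this adjustment is 11 < 17, so +3): 11 + 3 = 14.
§6 applies: 14 + 2 = 16.
§7 applies (level before this adjustment is 16 ≥ 8, so +5): 16 + 5 = 21.
Final offense level: 21.
Criminal history: 8 prior points → Category Moderate (6+).
Level 21 falls in the 21 band.
Grid: Level 21 × Category Moderate = 52-61 months.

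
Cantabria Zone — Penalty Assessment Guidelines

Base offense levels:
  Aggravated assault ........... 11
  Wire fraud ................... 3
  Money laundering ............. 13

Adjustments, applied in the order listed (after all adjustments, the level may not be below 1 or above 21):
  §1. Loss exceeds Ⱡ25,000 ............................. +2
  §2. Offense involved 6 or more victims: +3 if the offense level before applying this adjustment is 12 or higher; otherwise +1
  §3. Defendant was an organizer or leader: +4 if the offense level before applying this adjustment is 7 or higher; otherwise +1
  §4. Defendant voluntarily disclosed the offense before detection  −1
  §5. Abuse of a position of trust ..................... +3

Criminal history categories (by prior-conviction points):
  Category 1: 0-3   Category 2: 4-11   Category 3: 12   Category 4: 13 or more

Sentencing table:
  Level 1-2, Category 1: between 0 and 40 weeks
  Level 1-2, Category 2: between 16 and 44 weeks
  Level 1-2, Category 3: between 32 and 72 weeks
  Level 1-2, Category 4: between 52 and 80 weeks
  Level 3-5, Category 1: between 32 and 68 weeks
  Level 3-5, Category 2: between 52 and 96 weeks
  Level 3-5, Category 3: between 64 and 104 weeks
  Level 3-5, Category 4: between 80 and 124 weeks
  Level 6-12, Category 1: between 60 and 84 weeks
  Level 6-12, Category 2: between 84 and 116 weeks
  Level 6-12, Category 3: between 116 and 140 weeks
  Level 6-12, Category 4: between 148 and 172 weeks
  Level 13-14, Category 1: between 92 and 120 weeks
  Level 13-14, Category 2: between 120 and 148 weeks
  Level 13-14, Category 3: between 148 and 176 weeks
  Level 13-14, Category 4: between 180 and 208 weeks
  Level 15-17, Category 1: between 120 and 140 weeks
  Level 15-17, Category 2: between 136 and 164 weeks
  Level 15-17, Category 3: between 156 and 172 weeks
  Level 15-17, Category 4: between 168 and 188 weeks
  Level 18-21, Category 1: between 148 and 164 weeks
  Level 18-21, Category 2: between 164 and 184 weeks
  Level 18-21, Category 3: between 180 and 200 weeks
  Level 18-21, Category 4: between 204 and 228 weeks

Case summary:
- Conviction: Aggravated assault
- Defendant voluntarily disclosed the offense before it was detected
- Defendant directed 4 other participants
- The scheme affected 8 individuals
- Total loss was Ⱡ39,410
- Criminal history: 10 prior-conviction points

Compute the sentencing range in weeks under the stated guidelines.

Base offense level for aggravated assault: 11.
§1 applies: 11 + 2 = 13.
§2 applies (level before this adjustment is 13 ≥ 12, so +3): 13 + 3 = 16.
§3 applies (level before this adjustment is 16 ≥ 7, so +4): 16 + 4 = 20.
§4 applies: 20 − 1 = 19.
§5 does not apply.
Final offense level: 19.
Criminal history: 10 prior points → Category 2 (4-11).
Level 19 falls in the 18-21 band.
Grid: Level 18-21 × Category 2 = 164-184 weeks.

164-184 weeks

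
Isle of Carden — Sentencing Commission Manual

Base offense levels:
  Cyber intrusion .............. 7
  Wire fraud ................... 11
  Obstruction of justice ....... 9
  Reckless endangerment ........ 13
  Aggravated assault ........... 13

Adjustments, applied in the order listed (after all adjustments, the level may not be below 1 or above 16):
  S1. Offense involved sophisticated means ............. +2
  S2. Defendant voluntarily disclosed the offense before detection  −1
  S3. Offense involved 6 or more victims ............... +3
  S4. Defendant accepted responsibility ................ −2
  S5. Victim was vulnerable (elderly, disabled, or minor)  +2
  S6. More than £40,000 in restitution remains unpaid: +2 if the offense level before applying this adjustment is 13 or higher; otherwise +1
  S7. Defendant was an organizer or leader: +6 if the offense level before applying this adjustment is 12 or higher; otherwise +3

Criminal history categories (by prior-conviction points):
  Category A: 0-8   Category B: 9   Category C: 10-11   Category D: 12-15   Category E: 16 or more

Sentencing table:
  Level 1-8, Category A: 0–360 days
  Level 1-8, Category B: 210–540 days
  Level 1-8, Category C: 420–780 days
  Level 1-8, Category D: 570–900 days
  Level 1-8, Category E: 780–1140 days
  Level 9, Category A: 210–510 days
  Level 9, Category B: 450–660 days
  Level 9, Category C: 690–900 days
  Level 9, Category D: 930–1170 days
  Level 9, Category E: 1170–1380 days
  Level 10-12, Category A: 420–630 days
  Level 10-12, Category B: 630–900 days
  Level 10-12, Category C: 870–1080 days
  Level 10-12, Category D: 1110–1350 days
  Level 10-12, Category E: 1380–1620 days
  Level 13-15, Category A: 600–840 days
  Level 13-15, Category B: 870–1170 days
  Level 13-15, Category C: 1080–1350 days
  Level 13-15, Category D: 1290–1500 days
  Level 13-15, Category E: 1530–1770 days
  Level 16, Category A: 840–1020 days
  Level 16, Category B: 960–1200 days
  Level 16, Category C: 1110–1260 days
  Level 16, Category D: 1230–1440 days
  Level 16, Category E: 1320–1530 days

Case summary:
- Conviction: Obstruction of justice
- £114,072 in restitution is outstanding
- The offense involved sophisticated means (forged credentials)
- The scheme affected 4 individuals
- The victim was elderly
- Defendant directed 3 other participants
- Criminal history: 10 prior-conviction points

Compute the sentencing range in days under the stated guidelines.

Base offense level for obstruction of justice: 9.
S1 applies: 9 + 2 = 11.
S3 does not apply.
S5 applies: 11 + 2 = 13.
S6 applies (level before this adjustment is 13 ≥ 13, so +2): 13 + 2 = 15.
S7 applies (level before this adjustment is 15 ≥ 12, so +6): 15 + 6 = 21.
Level 21 exceeds the maximum of 16; capped at 16.
Final offense level: 16.
Criminal history: 10 prior points → Category C (10-11).
Level 16 falls in the 16 band.
Grid: Level 16 × Category C = 1110-1260 days.

1110-1260 days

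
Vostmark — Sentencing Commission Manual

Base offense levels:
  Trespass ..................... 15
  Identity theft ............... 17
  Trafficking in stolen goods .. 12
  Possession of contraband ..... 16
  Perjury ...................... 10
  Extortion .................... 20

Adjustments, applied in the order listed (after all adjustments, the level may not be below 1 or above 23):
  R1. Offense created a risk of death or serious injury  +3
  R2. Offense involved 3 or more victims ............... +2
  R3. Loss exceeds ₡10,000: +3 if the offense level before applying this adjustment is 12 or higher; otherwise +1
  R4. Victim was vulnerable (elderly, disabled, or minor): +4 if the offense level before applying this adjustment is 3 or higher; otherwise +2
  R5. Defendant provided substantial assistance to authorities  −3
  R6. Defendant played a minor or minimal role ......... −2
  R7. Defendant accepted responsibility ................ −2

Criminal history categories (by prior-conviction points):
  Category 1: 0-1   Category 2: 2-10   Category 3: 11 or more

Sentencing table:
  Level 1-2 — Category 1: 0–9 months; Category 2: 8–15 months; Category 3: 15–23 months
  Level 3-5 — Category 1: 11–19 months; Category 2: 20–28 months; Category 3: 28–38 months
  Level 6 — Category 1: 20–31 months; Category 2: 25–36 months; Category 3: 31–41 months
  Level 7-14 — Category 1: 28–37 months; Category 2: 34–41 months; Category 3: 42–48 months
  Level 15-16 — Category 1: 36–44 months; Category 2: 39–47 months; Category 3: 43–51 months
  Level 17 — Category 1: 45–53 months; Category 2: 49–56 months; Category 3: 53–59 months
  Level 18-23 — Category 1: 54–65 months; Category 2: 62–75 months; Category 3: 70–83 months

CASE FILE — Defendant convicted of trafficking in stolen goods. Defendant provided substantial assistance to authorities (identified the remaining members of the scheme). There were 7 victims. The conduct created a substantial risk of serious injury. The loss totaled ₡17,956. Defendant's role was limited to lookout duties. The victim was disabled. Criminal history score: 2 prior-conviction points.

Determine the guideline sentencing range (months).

62-75 months

Base offense level for trafficking in stolen goods: 12.
R1 applies: 12 + 3 = 15.
R2 applies: 15 + 2 = 17.
R3 applies (level before this adjustment is 17 ≥ 12, so +3): 17 + 3 = 20.
R4 applies (level before this adjustment is 20 ≥ 3, so +4): 20 + 4 = 24.
R5 applies: 24 − 3 = 21.
R6 applies: 21 − 2 = 19.
Final offense level: 19.
Criminal history: 2 prior points → Category 2 (2-10).
Level 19 falls in the 18-23 band.
Grid: Level 18-23 × Category 2 = 62-75 months.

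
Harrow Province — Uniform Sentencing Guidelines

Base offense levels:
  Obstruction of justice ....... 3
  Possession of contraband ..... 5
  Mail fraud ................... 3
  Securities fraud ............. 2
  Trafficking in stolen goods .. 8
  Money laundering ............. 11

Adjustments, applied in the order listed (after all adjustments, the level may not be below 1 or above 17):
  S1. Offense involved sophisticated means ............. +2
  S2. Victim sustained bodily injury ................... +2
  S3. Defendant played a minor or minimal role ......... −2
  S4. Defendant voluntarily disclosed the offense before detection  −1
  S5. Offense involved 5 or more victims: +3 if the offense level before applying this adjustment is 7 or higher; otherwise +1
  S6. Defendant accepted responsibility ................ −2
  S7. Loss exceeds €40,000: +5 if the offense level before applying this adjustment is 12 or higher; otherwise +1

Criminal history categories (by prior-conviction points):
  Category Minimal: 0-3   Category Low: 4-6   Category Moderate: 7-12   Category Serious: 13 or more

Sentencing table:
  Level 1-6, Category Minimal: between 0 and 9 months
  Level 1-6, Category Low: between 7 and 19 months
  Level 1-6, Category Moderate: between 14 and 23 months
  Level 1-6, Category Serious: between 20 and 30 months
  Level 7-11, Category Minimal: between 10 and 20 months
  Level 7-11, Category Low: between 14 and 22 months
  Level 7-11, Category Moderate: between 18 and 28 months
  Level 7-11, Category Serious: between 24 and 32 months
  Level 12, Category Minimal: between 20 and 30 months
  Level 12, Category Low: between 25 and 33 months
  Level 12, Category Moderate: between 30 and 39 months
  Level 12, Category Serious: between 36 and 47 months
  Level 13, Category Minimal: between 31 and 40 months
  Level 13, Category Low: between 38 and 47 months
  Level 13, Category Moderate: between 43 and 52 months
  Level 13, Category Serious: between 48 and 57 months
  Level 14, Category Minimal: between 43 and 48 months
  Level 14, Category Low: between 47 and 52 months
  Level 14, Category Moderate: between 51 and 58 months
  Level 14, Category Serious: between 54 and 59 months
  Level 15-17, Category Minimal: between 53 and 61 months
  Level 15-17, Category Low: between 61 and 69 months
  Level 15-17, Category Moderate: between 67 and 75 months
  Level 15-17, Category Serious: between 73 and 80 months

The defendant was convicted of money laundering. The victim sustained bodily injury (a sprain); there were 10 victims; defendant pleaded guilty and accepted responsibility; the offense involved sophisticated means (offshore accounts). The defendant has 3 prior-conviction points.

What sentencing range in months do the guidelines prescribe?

53-61 months

Base offense level for money laundering: 11.
S1 applies: 11 + 2 = 13.
S2 applies: 13 + 2 = 15.
S3 does not apply.
S5 applies (level before this adjustment is 15 ≥ 7, so +3): 15 + 3 = 18.
S6 applies: 18 − 2 = 16.
Final offense level: 16.
Criminal history: 3 prior points → Category Minimal (0-3).
Level 16 falls in the 15-17 band.
Grid: Level 15-17 × Category Minimal = 53-61 months.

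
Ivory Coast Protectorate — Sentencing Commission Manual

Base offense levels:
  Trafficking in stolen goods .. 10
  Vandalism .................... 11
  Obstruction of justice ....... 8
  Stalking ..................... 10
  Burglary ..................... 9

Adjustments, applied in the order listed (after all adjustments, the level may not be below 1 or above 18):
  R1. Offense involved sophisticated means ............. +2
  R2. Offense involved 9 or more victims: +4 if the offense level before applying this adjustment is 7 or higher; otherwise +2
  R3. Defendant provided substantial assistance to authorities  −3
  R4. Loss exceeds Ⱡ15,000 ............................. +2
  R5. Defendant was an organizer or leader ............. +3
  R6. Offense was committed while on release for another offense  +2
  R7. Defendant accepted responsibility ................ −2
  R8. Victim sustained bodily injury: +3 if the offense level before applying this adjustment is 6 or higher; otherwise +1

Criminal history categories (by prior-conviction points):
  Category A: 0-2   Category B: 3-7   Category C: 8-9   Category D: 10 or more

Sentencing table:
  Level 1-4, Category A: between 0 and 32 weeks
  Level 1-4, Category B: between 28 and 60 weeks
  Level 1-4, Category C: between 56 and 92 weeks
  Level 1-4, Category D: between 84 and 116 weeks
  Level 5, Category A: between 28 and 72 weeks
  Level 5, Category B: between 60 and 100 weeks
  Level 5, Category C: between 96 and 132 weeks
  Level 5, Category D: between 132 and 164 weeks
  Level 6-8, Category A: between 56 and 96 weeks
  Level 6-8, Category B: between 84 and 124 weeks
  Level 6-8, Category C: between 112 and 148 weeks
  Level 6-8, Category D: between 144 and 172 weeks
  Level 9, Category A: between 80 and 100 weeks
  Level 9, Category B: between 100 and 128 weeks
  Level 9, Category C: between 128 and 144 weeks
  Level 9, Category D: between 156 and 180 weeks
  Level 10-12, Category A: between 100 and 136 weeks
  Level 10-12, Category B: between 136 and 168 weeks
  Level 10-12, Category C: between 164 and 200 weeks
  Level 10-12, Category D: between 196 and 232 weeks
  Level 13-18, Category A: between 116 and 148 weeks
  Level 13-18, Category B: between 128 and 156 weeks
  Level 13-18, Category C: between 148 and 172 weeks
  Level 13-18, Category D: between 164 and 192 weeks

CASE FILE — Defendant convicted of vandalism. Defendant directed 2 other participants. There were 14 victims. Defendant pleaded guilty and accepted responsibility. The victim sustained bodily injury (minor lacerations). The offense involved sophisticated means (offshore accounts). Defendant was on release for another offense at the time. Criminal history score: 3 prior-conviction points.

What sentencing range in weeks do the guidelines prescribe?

128-156 weeks

Base offense level for vandalism: 11.
R1 applies: 11 + 2 = 13.
R2 applies (level before this adjustment is 13 ≥ 7, so +4): 13 + 4 = 17.
R3 does not apply.
R5 applies: 17 + 3 = 20.
R6 applies: 20 + 2 = 22.
R7 applies: 22 − 2 = 20.
R8 applies (level before this adjustment is 20 ≥ 6, so +3): 20 + 3 = 23.
Level 23 exceeds the maximum of 18; capped at 18.
Final offense level: 18.
Criminal history: 3 prior points → Category B (3-7).
Level 18 falls in the 13-18 band.
Grid: Level 13-18 × Category B = 128-156 weeks.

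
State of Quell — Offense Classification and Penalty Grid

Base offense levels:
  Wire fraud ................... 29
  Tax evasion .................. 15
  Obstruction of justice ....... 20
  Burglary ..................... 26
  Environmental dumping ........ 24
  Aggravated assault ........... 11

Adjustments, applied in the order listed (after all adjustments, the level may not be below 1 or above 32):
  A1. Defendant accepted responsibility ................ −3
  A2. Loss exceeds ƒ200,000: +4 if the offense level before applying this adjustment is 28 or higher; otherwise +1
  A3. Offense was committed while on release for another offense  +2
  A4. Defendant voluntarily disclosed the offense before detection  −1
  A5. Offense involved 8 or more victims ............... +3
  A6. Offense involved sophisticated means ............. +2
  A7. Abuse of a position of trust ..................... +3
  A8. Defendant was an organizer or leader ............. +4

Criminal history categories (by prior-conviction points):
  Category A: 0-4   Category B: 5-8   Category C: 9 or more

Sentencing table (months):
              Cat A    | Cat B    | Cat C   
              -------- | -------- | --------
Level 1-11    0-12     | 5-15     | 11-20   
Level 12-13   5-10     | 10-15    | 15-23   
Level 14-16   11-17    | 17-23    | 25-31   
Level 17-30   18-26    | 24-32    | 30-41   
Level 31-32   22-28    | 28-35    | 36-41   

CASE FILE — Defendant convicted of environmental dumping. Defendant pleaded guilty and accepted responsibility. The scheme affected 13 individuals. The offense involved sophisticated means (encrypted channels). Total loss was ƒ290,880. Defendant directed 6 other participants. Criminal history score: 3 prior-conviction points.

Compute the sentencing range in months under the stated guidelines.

22-28 months

Base offense level for environmental dumping: 24.
A1 applies: 24 − 3 = 21.
A2 applies (level before this adjustment is 21 < 28, so +1): 21 + 1 = 22.
A3 does not apply.
A5 applies: 22 + 3 = 25.
A6 applies: 25 + 2 = 27.
A7 does not apply.
A8 applies: 27 + 4 = 31.
Final offense level: 31.
Criminal history: 3 prior points → Category A (0-4).
Level 31 falls in the 31-32 band.
Grid: Level 31-32 × Category A = 22-28 months.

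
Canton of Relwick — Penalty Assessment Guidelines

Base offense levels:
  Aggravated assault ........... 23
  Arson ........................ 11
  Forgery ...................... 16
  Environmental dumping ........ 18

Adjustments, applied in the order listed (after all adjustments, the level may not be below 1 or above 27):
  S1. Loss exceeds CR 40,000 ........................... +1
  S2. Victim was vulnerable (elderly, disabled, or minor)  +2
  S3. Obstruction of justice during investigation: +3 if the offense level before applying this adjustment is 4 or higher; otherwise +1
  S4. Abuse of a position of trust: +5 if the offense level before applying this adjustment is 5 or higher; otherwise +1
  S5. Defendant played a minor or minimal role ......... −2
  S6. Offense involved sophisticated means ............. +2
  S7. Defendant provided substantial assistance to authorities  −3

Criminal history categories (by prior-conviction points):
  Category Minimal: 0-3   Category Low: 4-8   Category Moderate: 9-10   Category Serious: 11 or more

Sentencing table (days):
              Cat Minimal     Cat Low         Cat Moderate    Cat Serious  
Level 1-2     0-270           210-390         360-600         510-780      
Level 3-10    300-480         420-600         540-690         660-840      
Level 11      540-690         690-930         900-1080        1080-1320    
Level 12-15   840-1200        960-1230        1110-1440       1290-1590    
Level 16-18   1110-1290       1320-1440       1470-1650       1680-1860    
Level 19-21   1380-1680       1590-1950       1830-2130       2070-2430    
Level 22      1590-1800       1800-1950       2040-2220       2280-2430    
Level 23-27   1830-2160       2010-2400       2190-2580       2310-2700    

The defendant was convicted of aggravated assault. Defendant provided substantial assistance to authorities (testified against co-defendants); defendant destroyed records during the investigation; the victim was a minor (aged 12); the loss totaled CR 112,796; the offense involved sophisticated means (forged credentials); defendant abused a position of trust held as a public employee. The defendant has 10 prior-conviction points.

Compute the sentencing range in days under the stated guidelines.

Base offense level for aggravated assault: 23.
S1 applies: 23 + 1 = 24.
S2 applies: 24 + 2 = 26.
S3 applies (level before this adjustment is 26 ≥ 4, so +3): 26 + 3 = 29.
S4 applies (level before this adjustment is 29 ≥ 5, so +5): 29 + 5 = 34.
S5 does not apply.
S6 applies: 34 + 2 = 36.
S7 applies: 36 − 3 = 33.
Level 33 exceeds the maximum of 27; capped at 27.
Final offense level: 27.
Criminal history: 10 prior points → Category Moderate (9-10).
Level 27 falls in the 23-27 band.
Grid: Level 23-27 × Category Moderate = 2190-2580 days.

2190-2580 days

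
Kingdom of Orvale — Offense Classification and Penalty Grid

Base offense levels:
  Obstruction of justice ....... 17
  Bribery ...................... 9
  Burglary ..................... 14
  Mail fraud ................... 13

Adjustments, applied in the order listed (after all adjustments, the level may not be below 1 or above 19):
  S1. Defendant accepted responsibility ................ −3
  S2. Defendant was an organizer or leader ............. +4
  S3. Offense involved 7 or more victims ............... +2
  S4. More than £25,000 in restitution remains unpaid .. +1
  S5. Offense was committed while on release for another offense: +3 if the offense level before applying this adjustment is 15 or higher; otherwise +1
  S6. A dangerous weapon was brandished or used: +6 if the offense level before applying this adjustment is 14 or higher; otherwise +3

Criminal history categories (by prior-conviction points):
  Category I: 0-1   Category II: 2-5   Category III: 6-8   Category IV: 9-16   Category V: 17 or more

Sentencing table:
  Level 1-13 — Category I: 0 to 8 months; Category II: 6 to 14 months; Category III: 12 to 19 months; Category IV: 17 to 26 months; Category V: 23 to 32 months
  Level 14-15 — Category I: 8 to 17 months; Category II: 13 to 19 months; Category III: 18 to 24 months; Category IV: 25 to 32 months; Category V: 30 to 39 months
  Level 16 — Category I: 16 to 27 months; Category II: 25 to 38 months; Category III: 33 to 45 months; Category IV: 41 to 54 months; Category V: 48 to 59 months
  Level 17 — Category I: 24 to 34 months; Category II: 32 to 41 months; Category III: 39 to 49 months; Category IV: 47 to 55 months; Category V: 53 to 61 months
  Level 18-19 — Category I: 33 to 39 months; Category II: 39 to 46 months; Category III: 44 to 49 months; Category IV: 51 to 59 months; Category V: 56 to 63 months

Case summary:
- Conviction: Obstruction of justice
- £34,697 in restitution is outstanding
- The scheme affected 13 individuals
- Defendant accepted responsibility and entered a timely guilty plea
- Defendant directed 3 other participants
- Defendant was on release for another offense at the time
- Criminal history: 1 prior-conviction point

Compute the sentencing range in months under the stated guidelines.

Base offense level for obstruction of justice: 17.
S1 applies: 17 − 3 = 14.
S2 applies: 14 + 4 = 18.
S3 applies: 18 + 2 = 20.
S4 applies: 20 + 1 = 21.
S5 applies (level before this adjustment is 21 ≥ 15, so +3): 21 + 3 = 24.
Level 24 exceeds the maximum of 19; capped at 19.
Final offense level: 19.
Criminal history: 1 prior point → Category I (0-1).
Level 19 falls in the 18-19 band.
Grid: Level 18-19 × Category I = 33-39 months.

33-39 months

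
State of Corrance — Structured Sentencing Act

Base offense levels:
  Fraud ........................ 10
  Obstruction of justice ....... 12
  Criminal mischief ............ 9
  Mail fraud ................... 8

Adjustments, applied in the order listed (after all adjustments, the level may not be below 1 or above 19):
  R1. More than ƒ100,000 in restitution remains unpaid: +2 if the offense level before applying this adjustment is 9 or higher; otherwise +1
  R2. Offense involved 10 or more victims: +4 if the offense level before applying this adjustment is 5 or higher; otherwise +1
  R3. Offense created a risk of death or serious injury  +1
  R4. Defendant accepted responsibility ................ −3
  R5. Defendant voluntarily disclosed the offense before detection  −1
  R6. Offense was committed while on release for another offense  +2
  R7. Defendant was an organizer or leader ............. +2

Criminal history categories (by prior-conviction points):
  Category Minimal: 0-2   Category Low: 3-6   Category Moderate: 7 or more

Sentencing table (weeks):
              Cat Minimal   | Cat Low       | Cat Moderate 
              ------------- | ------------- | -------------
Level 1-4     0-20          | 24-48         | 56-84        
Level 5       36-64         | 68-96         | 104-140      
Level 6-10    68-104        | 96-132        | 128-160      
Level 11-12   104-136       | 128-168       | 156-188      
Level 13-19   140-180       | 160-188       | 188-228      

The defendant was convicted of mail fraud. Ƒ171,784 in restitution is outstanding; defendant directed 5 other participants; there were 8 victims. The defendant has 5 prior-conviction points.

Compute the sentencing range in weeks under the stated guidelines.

128-168 weeks

Base offense level for mail fraud: 8.
R1 applies (level before this adjustment is 8 < 9, so +1): 8 + 1 = 9.
R2 does not apply.
R3 does not apply.
R4 does not apply.
R5 does not apply.
R7 applies: 9 + 2 = 11.
Final offense level: 11.
Criminal history: 5 prior points → Category Low (3-6).
Level 11 falls in the 11-12 band.
Grid: Level 11-12 × Category Low = 128-168 weeks.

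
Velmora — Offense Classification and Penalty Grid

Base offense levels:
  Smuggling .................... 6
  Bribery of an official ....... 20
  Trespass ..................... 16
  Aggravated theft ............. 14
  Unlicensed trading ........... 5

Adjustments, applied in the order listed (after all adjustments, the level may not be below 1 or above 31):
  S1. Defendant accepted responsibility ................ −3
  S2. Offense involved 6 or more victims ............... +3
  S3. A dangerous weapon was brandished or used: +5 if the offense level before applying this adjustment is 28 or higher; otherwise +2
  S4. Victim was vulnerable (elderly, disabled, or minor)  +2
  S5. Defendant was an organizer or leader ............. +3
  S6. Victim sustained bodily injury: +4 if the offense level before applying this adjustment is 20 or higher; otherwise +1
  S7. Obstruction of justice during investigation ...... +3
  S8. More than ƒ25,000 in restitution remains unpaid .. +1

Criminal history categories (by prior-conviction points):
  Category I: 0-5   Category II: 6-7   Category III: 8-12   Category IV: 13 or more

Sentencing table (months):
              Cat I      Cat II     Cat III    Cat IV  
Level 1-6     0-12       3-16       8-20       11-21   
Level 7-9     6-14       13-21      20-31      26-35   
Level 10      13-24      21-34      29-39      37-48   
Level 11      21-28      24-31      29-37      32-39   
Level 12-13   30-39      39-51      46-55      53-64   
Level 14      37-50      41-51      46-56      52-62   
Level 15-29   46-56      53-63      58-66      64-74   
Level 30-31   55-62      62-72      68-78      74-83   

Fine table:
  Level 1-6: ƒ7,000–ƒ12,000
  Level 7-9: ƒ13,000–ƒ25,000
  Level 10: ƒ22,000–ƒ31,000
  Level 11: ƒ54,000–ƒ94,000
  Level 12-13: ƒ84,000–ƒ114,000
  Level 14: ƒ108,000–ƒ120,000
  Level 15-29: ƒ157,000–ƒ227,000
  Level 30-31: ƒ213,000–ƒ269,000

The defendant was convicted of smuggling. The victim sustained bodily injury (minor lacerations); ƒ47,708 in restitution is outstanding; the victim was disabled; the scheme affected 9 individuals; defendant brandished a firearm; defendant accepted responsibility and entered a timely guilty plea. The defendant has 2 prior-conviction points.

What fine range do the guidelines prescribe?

ƒ84,000–ƒ114,000

Base offense level for smuggling: 6.
S1 applies: 6 − 3 = 3.
S2 applies: 3 + 3 = 6.
S3 applies (level before this adjustment is 6 < 28, so +2): 6 + 2 = 8.
S4 applies: 8 + 2 = 10.
S6 applies (level before this adjustment is 10 < 20, so +1): 10 + 1 = 11.
S7 does not apply.
S8 applies: 11 + 1 = 12.
Final offense level: 12.
Level 12 falls in the 12-13 band.
Fine table: Level 12-13 → ƒ84,000–ƒ114,000.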